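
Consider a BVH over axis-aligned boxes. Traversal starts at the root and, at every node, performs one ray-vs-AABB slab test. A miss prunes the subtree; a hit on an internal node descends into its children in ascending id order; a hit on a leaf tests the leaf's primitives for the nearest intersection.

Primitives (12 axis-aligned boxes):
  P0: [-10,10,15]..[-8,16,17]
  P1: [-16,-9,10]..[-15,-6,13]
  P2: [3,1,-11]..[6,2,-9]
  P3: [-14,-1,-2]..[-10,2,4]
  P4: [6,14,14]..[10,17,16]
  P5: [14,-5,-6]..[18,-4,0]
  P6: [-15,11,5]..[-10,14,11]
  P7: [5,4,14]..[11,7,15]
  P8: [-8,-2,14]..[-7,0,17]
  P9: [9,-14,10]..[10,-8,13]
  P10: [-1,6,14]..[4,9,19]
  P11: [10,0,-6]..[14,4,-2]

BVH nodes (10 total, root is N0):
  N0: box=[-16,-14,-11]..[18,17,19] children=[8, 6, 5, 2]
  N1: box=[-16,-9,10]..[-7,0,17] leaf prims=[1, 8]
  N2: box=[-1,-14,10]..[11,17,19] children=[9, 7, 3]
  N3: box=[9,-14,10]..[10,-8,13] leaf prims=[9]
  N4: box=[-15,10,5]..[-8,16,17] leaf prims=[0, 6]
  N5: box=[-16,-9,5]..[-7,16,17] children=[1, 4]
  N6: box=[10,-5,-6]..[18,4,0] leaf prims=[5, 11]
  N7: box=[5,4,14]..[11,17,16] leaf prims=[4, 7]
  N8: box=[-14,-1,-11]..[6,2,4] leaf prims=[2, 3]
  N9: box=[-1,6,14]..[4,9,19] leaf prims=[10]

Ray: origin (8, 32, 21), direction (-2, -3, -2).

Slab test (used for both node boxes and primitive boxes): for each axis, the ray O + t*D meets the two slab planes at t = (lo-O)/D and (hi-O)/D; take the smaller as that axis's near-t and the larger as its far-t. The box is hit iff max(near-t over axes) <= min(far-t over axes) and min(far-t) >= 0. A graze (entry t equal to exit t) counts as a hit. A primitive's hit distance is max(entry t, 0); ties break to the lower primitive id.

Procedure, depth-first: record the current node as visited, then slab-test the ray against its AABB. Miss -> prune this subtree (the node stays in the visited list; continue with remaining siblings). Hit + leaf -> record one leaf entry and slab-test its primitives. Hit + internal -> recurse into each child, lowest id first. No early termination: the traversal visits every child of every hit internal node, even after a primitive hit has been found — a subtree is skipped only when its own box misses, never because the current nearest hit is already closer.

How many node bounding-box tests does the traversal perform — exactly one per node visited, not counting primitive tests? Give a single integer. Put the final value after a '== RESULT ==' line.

Trace the traversal:
N0 x:[-5,12] y:[5,46/3] z:[1,16] -> hit [5,12], descend [2, 5, 6, 8]
  N2 x:[-3/2,9/2] y:[5,46/3] z:[1,11/2] -> miss, prune
  N5 x:[15/2,12] y:[16/3,41/3] z:[2,8] -> hit [15/2,8], descend [1, 4]
    N1 x:[15/2,12] y:[32/3,41/3] z:[2,11/2] -> miss, prune
    N4 x:[8,23/2] y:[16/3,22/3] z:[2,8] -> miss, prune
  N6 x:[-5,-1] y:[28/3,37/3] z:[21/2,27/2] -> miss, prune
  N8 x:[1,11] y:[10,11] z:[17/2,16] -> hit [10,11] leaf, test {P2(miss), P3@t=10}

7 AABB tests over nodes [0, 2, 5, 1, 4, 6, 8]; 1 leaf entered; closest P3.

== RESULT ==
7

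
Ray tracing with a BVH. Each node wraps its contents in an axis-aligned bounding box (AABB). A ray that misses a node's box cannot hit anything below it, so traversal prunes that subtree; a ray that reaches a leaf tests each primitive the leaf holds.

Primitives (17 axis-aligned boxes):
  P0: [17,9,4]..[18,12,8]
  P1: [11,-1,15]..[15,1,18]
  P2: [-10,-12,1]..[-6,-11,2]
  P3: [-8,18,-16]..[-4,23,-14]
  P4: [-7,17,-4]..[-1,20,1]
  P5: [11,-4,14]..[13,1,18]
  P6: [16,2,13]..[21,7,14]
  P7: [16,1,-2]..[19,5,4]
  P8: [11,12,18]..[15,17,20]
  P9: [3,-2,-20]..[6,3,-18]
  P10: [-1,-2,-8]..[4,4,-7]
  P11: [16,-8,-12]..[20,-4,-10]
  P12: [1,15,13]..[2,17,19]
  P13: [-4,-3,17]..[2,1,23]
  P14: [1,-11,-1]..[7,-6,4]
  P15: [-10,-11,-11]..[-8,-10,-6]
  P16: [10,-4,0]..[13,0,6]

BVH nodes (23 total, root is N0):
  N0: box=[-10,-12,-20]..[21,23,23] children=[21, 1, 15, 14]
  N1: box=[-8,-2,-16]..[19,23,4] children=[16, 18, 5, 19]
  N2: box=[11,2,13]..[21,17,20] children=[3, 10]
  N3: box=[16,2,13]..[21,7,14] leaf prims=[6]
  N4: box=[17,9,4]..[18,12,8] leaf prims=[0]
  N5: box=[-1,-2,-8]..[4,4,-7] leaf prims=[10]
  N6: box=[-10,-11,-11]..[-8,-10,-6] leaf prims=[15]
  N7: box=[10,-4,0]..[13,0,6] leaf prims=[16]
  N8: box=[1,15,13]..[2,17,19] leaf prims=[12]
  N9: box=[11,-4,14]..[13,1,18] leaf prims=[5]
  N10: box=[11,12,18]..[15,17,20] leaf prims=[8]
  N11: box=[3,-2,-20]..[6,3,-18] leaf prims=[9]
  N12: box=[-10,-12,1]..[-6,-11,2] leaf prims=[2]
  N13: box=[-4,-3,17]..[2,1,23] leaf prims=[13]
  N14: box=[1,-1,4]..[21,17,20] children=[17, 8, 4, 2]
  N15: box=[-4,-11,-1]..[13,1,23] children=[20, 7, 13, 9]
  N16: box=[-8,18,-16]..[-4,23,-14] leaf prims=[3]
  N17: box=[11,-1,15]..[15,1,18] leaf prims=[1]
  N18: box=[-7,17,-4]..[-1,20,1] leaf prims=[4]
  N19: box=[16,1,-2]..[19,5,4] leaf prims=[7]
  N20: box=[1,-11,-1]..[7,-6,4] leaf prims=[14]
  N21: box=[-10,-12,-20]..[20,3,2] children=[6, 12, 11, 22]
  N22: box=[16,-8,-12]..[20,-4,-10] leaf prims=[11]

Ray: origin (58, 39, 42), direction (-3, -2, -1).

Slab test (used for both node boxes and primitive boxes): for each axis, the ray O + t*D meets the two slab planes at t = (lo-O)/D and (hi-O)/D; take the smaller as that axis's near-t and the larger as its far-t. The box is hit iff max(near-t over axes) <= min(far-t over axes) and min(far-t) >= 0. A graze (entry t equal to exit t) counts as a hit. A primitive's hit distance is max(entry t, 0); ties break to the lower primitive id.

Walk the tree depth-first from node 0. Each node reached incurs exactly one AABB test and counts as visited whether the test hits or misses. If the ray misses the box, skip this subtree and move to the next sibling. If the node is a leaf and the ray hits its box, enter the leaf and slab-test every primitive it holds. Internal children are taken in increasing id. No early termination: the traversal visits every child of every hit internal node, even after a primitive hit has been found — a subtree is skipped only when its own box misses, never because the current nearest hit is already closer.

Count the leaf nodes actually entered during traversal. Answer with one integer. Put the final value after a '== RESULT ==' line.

Walk:
N0 x:[37/3,68/3] y:[8,51/2] z:[19,62] -> hit [19,68/3], descend [1, 14, 15, 21]
  N1 x:[13,22] y:[8,41/2] z:[38,58] -> miss, prune
  N14 x:[37/3,19] y:[11,20] z:[22,38] -> miss, prune
  N15 x:[15,62/3] y:[19,25] z:[19,43] -> hit [19,62/3], descend [7, 9, 13, 20]
    N7 x:[15,16] y:[39/2,43/2] z:[36,42] -> miss, prune
    N9 x:[15,47/3] y:[19,43/2] z:[24,28] -> miss, prune
    N13 x:[56/3,62/3] y:[19,21] z:[19,25] -> hit [19,62/3] leaf, test {P13@t=19}
    N20 x:[17,19] y:[45/2,25] z:[38,43] -> miss, prune
  N21 x:[38/3,68/3] y:[18,51/2] z:[40,62] -> miss, prune

9 AABB tests over nodes [0, 1, 14, 15, 7, 9, 13, 20, 21]; 1 leaf entered; closest P13.

== RESULT ==
1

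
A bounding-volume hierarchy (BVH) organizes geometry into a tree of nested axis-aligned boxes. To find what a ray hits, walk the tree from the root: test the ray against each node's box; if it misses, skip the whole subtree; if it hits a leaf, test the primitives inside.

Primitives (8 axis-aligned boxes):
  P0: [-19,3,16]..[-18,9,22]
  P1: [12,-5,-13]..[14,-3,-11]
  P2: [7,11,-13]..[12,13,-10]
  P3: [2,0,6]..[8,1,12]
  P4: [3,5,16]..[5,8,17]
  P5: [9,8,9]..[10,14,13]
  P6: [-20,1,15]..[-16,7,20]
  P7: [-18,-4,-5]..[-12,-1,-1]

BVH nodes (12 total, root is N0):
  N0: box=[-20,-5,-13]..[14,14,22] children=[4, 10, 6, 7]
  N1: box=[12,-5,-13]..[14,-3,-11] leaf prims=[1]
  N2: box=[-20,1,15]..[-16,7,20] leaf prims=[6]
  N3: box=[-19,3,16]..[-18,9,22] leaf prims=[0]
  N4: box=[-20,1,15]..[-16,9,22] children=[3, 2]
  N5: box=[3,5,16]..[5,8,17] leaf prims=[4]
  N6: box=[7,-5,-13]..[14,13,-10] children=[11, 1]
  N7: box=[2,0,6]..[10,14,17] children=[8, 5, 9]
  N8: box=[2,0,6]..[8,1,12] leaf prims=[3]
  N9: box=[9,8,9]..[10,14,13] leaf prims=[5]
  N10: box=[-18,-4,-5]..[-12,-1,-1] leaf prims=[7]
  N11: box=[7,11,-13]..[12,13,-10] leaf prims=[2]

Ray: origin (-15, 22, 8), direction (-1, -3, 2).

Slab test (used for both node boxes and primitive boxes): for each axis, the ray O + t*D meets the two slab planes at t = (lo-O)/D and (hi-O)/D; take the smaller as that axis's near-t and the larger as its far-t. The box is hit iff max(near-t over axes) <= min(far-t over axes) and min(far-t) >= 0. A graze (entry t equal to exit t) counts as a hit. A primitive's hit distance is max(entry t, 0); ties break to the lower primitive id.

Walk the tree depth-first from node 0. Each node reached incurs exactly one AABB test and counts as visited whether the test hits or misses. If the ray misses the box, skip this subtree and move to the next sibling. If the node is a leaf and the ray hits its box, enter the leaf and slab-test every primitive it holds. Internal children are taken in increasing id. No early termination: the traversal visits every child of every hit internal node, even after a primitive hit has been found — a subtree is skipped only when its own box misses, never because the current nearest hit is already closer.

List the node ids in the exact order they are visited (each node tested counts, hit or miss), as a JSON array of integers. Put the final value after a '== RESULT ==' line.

Trace the traversal:
N0 x:[-29,5] y:[8/3,9] z:[-21/2,7] -> hit [8/3,5], descend [4, 6, 7, 10]
  N4 x:[1,5] y:[13/3,7] z:[7/2,7] -> hit [13/3,5], descend [2, 3]
    N2 x:[1,5] y:[5,7] z:[7/2,6] -> hit [5,5] leaf, test {P6@t=5}
    N3 x:[3,4] y:[13/3,19/3] z:[4,7] -> miss, prune
  N6 x:[-29,-22] y:[3,9] z:[-21/2,-9] -> miss, prune
  N7 x:[-25,-17] y:[8/3,22/3] z:[-1,9/2] -> miss, prune
  N10 x:[-3,3] y:[23/3,26/3] z:[-13/2,-9/2] -> miss, prune

Summary -> nodes [0, 4, 2, 3, 6, 7, 10]; box-tests=7; leaf-entries=1; first=P6

== RESULT ==
[0, 4, 2, 3, 6, 7, 10]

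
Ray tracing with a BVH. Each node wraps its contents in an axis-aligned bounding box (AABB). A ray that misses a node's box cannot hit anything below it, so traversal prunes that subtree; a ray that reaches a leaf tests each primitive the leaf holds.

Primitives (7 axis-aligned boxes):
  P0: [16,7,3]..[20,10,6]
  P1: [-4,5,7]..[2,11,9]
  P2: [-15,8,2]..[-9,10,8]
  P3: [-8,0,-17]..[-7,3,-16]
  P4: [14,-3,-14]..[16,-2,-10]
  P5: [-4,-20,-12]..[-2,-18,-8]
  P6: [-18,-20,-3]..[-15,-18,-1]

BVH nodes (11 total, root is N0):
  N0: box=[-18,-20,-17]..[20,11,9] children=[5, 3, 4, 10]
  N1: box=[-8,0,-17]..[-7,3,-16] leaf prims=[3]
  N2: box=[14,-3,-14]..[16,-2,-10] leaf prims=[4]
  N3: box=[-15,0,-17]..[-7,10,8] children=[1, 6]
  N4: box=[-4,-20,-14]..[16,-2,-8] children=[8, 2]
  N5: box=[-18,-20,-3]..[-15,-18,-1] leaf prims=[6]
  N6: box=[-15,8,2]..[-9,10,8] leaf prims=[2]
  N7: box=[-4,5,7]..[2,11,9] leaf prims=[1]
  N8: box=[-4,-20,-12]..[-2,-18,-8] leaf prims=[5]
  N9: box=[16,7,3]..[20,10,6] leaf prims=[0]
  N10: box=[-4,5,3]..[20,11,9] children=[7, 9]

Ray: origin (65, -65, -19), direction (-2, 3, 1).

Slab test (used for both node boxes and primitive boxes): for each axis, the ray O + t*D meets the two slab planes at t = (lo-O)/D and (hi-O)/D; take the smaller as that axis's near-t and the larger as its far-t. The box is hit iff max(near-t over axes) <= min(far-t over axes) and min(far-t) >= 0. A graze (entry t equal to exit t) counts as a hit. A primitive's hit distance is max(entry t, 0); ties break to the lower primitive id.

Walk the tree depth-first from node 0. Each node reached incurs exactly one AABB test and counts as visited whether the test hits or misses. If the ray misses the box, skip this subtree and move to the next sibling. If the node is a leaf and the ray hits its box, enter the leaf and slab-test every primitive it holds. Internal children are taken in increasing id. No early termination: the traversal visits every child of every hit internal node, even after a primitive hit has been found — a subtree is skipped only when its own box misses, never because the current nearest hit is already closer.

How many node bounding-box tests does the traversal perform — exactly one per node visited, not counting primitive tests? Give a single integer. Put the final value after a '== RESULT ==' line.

Walk:
N0 x:[45/2,83/2] y:[15,76/3] z:[2,28] -> hit [45/2,76/3], descend [3, 4, 5, 10]
  N3 x:[36,40] y:[65/3,25] z:[2,27] -> miss, prune
  N4 x:[49/2,69/2] y:[15,21] z:[5,11] -> miss, prune
  N5 x:[40,83/2] y:[15,47/3] z:[16,18] -> miss, prune
  N10 x:[45/2,69/2] y:[70/3,76/3] z:[22,28] -> hit [70/3,76/3], descend [7, 9]
    N7 x:[63/2,69/2] y:[70/3,76/3] z:[26,28] -> miss, prune
    N9 x:[45/2,49/2] y:[24,25] z:[22,25] -> hit [24,49/2] leaf, test {P0@t=24}

Visited [0, 3, 4, 5, 10, 7, 9]. Tests: 7 box, 1 leaf. Nearest: P0.

== RESULT ==
7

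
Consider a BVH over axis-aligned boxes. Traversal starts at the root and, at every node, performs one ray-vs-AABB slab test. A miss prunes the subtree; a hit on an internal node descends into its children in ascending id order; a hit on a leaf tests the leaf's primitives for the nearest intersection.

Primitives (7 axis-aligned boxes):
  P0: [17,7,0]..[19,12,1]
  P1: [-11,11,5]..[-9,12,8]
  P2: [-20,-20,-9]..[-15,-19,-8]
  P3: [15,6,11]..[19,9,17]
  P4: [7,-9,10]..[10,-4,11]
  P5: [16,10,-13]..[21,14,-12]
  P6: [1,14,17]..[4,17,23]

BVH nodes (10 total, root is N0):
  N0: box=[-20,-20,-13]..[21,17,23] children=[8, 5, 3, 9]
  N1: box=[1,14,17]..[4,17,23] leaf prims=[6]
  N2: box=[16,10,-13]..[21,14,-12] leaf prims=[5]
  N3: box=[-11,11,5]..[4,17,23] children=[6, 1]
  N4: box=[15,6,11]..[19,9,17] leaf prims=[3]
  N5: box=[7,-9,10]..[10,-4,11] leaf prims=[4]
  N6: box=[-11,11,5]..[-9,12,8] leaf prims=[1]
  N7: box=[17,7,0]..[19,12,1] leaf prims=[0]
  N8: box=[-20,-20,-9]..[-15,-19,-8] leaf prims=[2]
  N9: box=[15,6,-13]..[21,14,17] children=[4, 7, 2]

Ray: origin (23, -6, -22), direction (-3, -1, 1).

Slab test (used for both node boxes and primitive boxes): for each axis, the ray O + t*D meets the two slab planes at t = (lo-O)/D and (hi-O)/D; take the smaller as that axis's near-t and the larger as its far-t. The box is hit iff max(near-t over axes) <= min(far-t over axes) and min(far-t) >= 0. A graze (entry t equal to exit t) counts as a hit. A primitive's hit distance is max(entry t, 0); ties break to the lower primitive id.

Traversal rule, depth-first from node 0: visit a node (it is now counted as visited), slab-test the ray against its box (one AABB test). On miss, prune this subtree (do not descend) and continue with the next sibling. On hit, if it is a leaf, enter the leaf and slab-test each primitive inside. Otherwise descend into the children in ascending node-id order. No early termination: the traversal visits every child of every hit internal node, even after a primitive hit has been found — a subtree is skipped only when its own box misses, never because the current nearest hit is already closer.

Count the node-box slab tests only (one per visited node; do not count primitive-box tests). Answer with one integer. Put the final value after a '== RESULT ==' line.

Traverse from the root:
N0 x:[2/3,43/3] y:[-23,14] z:[9,45] -> hit [9,14], descend [3, 5, 8, 9]
  N3 x:[19/3,34/3] y:[-23,-17] z:[27,45] -> miss, prune
  N5 x:[13/3,16/3] y:[-2,3] z:[32,33] -> miss, prune
  N8 x:[38/3,43/3] y:[13,14] z:[13,14] -> hit [13,14] leaf, test {P2@t=13}
  N9 x:[2/3,8/3] y:[-20,-12] z:[9,39] -> miss, prune

Visited [0, 3, 5, 8, 9]. Tests: 5 box, 1 leaf. Nearest: P2.

== RESULT ==
5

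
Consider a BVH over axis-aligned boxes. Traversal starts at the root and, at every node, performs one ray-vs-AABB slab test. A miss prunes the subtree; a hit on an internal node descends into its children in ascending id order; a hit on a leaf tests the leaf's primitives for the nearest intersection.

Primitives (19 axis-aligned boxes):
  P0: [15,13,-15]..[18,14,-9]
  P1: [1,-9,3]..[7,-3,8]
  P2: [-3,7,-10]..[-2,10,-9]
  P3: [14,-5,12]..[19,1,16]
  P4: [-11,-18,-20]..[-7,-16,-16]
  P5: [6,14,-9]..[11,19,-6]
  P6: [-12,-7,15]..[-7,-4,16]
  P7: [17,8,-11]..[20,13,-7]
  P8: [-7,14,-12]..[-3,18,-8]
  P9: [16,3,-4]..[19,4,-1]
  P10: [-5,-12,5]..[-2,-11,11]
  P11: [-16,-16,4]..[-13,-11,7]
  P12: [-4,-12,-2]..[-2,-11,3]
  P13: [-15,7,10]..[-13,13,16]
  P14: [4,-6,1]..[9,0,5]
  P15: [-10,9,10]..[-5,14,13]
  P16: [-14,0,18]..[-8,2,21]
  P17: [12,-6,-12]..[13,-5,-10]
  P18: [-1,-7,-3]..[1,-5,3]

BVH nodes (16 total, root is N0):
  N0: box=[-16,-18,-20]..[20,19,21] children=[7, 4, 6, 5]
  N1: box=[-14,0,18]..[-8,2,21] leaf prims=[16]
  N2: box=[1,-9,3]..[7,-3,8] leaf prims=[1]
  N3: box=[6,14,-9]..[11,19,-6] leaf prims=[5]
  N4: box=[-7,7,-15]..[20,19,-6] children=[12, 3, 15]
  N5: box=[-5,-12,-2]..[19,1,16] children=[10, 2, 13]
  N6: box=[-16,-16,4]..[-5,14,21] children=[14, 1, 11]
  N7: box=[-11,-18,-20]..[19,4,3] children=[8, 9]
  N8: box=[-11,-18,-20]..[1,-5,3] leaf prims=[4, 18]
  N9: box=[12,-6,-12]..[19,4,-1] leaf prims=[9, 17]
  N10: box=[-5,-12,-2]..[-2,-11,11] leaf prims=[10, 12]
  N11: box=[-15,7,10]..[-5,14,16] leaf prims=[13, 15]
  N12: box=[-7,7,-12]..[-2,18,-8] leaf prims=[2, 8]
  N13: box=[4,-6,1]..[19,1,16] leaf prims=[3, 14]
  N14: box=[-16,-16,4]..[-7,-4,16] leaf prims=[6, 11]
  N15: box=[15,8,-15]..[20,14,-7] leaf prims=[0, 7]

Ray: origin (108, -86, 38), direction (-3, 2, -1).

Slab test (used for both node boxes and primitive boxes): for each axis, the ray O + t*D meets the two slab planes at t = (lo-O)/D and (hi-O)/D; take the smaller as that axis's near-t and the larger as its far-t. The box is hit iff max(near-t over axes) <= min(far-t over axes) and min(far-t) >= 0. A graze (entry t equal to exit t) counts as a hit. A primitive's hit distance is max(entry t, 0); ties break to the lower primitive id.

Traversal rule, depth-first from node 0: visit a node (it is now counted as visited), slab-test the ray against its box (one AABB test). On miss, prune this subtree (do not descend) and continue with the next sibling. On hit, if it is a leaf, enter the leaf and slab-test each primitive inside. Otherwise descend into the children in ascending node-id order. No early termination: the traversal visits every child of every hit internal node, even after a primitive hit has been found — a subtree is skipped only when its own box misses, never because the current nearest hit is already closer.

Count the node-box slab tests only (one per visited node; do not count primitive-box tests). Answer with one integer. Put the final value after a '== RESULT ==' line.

Walk:
N0 x:[88/3,124/3] y:[34,105/2] z:[17,58] -> hit [34,124/3], descend [4, 5, 6, 7]
  N4 x:[88/3,115/3] y:[93/2,105/2] z:[44,53] -> miss, prune
  N5 x:[89/3,113/3] y:[37,87/2] z:[22,40] -> hit [37,113/3], descend [2, 10, 13]
    N2 x:[101/3,107/3] y:[77/2,83/2] z:[30,35] -> miss, prune
    N10 x:[110/3,113/3] y:[37,75/2] z:[27,40] -> hit [37,75/2] leaf, test {P10(miss), P12@t=37}
    N13 x:[89/3,104/3] y:[40,87/2] z:[22,37] -> miss, prune
  N6 x:[113/3,124/3] y:[35,50] z:[17,34] -> miss, prune
  N7 x:[89/3,119/3] y:[34,45] z:[35,58] -> hit [35,119/3], descend [8, 9]
    N8 x:[107/3,119/3] y:[34,81/2] z:[35,58] -> hit [107/3,119/3] leaf, test {P4(miss), P18(miss)}
    N9 x:[89/3,32] y:[40,45] z:[39,50] -> miss, prune

10 AABB tests over nodes [0, 4, 5, 2, 10, 13, 6, 7, 8, 9]; 2 leaves entered; closest P12.

== RESULT ==
10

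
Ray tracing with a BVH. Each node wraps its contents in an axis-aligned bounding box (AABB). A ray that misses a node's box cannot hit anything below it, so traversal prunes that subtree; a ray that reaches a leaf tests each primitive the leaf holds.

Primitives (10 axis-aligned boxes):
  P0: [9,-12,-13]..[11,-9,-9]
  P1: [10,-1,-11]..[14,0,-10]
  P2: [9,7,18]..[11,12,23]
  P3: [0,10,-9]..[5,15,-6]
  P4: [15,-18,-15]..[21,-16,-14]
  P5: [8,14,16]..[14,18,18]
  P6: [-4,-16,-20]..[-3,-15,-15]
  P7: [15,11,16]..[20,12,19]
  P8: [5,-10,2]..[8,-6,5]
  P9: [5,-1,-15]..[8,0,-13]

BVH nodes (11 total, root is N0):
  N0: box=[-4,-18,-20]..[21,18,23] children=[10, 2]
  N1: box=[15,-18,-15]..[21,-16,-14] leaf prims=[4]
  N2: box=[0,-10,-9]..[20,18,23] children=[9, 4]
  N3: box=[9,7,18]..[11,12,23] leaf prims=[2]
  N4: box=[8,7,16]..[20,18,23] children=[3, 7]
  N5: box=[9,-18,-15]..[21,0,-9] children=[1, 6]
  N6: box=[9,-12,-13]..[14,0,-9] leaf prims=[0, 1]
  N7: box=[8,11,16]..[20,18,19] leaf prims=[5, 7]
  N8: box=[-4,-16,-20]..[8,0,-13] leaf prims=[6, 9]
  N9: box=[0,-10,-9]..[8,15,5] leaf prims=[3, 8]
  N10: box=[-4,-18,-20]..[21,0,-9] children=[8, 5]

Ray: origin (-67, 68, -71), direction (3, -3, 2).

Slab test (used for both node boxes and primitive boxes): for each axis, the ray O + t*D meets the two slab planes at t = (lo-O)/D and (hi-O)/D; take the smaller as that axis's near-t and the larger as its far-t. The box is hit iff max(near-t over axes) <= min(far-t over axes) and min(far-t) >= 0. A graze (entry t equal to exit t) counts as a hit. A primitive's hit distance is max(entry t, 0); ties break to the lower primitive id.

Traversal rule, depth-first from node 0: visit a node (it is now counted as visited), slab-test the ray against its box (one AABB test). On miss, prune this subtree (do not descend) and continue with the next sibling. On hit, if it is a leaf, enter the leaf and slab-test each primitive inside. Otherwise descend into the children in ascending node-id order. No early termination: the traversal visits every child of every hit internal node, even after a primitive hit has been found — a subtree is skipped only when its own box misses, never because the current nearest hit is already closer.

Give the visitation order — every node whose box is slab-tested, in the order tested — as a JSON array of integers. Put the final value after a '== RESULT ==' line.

Walk:
N0 x:[21,88/3] y:[50/3,86/3] z:[51/2,47] -> hit [51/2,86/3], descend [2, 10]
  N2 x:[67/3,29] y:[50/3,26] z:[31,47] -> miss, prune
  N10 x:[21,88/3] y:[68/3,86/3] z:[51/2,31] -> hit [51/2,86/3], descend [5, 8]
    N5 x:[76/3,88/3] y:[68/3,86/3] z:[28,31] -> hit [28,86/3], descend [1, 6]
      N1 x:[82/3,88/3] y:[28,86/3] z:[28,57/2] -> hit [28,57/2] leaf, test {P4@t=28}
      N6 x:[76/3,27] y:[68/3,80/3] z:[29,31] -> miss, prune
    N8 x:[21,25] y:[68/3,28] z:[51/2,29] -> miss, prune

Summary -> nodes [0, 2, 10, 5, 1, 6, 8]; box-tests=7; leaf-entries=1; first=P4

== RESULT ==
[0, 2, 10, 5, 1, 6, 8]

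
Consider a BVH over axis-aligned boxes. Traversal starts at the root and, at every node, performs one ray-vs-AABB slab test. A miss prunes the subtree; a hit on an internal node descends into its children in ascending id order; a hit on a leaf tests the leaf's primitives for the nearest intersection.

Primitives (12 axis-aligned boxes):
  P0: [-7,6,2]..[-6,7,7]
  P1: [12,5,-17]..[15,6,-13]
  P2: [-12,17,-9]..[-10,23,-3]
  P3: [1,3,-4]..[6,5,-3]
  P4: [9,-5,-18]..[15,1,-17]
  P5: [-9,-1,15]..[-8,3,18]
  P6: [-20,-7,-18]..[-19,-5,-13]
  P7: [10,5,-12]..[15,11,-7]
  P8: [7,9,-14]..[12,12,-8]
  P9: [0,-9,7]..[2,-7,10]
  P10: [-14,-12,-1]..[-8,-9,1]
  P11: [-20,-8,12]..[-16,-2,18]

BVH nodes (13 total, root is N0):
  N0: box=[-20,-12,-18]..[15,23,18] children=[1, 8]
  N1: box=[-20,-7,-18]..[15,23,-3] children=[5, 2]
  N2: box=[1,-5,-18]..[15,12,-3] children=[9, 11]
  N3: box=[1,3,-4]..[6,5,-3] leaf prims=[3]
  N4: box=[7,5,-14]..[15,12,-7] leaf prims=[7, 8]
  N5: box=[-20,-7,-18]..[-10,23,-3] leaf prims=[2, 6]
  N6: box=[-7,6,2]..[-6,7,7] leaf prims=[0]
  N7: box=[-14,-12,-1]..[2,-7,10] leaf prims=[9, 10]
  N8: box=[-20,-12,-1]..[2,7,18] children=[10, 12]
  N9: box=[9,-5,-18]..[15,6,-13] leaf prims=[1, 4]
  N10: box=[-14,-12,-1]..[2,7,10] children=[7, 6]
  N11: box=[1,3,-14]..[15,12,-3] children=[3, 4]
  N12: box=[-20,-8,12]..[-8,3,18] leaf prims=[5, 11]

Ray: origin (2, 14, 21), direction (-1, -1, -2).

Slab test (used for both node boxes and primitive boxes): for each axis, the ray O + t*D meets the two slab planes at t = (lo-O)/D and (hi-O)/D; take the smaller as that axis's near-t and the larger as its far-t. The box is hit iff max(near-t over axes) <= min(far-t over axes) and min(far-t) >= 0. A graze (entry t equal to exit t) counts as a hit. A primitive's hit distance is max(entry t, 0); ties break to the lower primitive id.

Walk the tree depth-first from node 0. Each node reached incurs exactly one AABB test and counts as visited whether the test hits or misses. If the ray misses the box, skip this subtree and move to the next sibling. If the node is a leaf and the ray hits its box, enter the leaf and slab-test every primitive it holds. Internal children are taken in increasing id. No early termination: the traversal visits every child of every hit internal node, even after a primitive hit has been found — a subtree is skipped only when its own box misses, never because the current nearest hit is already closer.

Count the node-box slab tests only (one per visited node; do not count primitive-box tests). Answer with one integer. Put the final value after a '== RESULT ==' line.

Trace the traversal:
N0 x:[-13,22] y:[-9,26] z:[3/2,39/2] -> hit [3/2,39/2], descend [1, 8]
  N1 x:[-13,22] y:[-9,21] z:[12,39/2] -> hit [12,39/2], descend [2, 5]
    N2 x:[-13,1] y:[2,19] z:[12,39/2] -> miss, prune
    N5 x:[12,22] y:[-9,21] z:[12,39/2] -> hit [12,39/2] leaf, test {P2(miss), P6(miss)}
  N8 x:[0,22] y:[7,26] z:[3/2,11] -> hit [7,11], descend [10, 12]
    N10 x:[0,16] y:[7,26] z:[11/2,11] -> hit [7,11], descend [6, 7]
      N6 x:[8,9] y:[7,8] z:[7,19/2] -> hit [8,8] leaf, test {P0@t=8}
      N7 x:[0,16] y:[21,26] z:[11/2,11] -> miss, prune
    N12 x:[10,22] y:[11,22] z:[3/2,9/2] -> miss, prune

Summary -> nodes [0, 1, 2, 5, 8, 10, 6, 7, 12]; box-tests=9; leaf-entries=2; first=P0

== RESULT ==
9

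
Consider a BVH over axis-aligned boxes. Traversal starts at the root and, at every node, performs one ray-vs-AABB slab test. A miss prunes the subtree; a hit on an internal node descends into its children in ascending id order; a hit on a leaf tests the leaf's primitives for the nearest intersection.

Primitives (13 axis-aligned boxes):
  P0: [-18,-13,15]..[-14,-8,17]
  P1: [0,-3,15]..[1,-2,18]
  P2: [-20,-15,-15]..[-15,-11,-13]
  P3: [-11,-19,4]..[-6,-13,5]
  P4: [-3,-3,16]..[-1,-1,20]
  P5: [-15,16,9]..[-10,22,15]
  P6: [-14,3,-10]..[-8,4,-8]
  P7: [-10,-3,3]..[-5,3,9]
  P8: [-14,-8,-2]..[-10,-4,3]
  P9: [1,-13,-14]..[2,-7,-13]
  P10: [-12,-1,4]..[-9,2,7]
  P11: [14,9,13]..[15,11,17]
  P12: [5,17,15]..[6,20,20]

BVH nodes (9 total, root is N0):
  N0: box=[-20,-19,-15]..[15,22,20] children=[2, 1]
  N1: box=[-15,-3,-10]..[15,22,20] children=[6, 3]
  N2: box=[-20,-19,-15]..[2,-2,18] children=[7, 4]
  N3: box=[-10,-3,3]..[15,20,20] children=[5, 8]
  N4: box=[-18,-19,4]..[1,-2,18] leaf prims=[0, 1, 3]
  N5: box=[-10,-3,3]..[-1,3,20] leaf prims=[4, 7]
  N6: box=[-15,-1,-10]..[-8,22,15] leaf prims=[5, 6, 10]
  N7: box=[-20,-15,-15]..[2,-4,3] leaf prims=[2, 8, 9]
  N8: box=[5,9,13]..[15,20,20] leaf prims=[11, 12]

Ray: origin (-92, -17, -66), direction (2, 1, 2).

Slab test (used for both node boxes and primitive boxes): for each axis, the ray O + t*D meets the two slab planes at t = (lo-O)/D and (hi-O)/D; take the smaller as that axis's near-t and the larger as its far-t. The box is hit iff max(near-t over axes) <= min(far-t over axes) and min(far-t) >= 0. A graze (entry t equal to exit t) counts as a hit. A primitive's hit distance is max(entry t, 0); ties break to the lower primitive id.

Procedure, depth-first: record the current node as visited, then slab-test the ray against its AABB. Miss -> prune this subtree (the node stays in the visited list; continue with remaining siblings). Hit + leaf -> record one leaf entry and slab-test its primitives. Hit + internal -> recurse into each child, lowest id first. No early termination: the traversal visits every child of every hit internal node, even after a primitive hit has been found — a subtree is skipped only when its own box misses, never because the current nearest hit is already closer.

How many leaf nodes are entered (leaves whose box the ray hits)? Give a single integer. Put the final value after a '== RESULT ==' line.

Trace the traversal:
N0 x:[36,107/2] y:[-2,39] z:[51/2,43] -> hit [36,39], descend [1, 2]
  N1 x:[77/2,107/2] y:[14,39] z:[28,43] -> hit [77/2,39], descend [3, 6]
    N3 x:[41,107/2] y:[14,37] z:[69/2,43] -> miss, prune
    N6 x:[77/2,42] y:[16,39] z:[28,81/2] -> hit [77/2,39] leaf, test {P5@t=77/2, P6(miss), P10(miss)}
  N2 x:[36,47] y:[-2,15] z:[51/2,42] -> miss, prune

Visited [0, 1, 3, 6, 2]. Tests: 5 box, 1 leaf. Nearest: P5.

== RESULT ==
1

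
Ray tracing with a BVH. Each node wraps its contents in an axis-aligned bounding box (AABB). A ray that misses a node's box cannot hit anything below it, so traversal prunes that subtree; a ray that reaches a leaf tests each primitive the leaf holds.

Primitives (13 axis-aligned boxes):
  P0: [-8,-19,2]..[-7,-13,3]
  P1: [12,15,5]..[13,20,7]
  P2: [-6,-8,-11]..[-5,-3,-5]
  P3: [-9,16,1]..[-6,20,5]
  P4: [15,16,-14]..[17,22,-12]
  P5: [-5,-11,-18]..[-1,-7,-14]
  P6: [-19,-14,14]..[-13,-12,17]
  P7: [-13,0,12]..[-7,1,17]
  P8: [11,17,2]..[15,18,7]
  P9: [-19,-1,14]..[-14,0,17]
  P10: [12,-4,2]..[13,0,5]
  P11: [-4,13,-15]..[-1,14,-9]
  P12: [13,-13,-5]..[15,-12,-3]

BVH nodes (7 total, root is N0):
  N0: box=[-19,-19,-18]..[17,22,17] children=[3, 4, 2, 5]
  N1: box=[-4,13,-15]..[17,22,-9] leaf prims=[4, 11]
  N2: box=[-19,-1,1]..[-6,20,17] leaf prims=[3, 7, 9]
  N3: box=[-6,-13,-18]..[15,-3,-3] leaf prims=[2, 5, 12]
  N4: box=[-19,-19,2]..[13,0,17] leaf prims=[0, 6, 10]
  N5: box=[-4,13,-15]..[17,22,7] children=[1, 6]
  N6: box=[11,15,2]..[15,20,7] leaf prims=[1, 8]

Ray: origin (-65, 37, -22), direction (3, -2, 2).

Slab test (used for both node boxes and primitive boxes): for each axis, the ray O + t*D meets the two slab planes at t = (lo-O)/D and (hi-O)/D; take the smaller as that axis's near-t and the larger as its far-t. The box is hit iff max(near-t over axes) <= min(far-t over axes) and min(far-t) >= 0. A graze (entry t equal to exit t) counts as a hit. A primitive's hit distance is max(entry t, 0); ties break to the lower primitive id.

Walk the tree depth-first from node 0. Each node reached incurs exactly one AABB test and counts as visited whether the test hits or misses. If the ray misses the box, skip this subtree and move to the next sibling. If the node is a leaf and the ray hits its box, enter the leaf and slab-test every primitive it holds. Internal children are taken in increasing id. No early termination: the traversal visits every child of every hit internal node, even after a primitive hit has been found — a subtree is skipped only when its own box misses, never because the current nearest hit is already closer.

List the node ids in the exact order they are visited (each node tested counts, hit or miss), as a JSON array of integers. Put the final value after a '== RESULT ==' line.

Walk:
N0 x:[46/3,82/3] y:[15/2,28] z:[2,39/2] -> hit [46/3,39/2], descend [2, 3, 4, 5]
  N2 x:[46/3,59/3] y:[17/2,19] z:[23/2,39/2] -> hit [46/3,19] leaf, test {P3(miss), P7@t=18, P9(miss)}
  N3 x:[59/3,80/3] y:[20,25] z:[2,19/2] -> miss, prune
  N4 x:[46/3,26] y:[37/2,28] z:[12,39/2] -> hit [37/2,39/2] leaf, test {P0(miss), P6(miss), P10(miss)}
  N5 x:[61/3,82/3] y:[15/2,12] z:[7/2,29/2] -> miss, prune

order=[0, 2, 3, 4, 5]  |boxes|=5  |leaves|=2  hit=P7

== RESULT ==
[0, 2, 3, 4, 5]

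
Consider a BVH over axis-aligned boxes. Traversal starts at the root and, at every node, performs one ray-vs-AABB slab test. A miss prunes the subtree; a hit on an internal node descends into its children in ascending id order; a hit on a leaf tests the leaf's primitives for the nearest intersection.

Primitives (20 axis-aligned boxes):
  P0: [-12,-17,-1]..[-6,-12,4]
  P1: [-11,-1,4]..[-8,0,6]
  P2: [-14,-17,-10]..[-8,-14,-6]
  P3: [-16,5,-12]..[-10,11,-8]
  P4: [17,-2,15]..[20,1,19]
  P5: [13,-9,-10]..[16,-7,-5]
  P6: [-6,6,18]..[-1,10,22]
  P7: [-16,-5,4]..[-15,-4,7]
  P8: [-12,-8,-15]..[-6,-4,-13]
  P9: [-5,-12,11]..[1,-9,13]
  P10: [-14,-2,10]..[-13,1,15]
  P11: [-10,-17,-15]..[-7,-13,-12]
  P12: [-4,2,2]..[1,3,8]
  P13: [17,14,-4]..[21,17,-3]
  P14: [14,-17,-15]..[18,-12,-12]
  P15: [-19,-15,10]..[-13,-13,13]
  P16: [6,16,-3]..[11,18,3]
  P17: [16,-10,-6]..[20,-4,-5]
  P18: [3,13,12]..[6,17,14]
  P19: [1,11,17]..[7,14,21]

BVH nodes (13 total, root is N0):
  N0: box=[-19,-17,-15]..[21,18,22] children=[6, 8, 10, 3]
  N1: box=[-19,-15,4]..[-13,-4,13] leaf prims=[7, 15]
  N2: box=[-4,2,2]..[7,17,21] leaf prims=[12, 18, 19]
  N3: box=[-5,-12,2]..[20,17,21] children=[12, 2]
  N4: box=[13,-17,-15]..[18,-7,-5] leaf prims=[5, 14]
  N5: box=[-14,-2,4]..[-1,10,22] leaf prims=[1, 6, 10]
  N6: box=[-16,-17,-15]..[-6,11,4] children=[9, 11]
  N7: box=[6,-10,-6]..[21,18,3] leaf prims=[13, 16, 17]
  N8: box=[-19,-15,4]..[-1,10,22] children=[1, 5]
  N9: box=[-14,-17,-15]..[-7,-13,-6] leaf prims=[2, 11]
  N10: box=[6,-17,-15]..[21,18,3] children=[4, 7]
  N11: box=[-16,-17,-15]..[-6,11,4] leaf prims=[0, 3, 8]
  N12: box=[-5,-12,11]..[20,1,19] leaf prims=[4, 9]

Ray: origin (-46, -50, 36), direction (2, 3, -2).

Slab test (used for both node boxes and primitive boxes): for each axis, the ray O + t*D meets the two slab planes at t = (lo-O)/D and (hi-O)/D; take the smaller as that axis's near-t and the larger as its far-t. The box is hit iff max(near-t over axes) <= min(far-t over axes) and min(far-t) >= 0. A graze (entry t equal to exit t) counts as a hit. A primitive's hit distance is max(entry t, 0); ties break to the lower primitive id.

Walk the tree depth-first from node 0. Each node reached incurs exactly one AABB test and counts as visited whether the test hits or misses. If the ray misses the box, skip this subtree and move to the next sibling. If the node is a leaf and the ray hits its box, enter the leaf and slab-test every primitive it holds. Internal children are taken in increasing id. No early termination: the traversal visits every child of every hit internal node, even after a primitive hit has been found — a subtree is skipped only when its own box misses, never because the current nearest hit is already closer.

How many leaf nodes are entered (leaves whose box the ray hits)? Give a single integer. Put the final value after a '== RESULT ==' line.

Traverse from the root:
N0 x:[27/2,67/2] y:[11,68/3] z:[7,51/2] -> hit [27/2,68/3], descend [3, 6, 8, 10]
  N3 x:[41/2,33] y:[38/3,67/3] z:[15/2,17] -> miss, prune
  N6 x:[15,20] y:[11,61/3] z:[16,51/2] -> hit [16,20], descend [9, 11]
    N9 x:[16,39/2] y:[11,37/3] z:[21,51/2] -> miss, prune
    N11 x:[15,20] y:[11,61/3] z:[16,51/2] -> hit [16,20] leaf, test {P0(miss), P3(miss), P8(miss)}
  N8 x:[27/2,45/2] y:[35/3,20] z:[7,16] -> hit [27/2,16], descend [1, 5]
    N1 x:[27/2,33/2] y:[35/3,46/3] z:[23/2,16] -> hit [27/2,46/3] leaf, test {P7@t=15, P15(miss)}
    N5 x:[16,45/2] y:[16,20] z:[7,16] -> hit [16,16] leaf, test {P1(miss), P6(miss), P10(miss)}
  N10 x:[26,67/2] y:[11,68/3] z:[33/2,51/2] -> miss, prune

Visited [0, 3, 6, 9, 11, 8, 1, 5, 10]. Tests: 9 box, 3 leaf. Nearest: P7.

== RESULT ==
3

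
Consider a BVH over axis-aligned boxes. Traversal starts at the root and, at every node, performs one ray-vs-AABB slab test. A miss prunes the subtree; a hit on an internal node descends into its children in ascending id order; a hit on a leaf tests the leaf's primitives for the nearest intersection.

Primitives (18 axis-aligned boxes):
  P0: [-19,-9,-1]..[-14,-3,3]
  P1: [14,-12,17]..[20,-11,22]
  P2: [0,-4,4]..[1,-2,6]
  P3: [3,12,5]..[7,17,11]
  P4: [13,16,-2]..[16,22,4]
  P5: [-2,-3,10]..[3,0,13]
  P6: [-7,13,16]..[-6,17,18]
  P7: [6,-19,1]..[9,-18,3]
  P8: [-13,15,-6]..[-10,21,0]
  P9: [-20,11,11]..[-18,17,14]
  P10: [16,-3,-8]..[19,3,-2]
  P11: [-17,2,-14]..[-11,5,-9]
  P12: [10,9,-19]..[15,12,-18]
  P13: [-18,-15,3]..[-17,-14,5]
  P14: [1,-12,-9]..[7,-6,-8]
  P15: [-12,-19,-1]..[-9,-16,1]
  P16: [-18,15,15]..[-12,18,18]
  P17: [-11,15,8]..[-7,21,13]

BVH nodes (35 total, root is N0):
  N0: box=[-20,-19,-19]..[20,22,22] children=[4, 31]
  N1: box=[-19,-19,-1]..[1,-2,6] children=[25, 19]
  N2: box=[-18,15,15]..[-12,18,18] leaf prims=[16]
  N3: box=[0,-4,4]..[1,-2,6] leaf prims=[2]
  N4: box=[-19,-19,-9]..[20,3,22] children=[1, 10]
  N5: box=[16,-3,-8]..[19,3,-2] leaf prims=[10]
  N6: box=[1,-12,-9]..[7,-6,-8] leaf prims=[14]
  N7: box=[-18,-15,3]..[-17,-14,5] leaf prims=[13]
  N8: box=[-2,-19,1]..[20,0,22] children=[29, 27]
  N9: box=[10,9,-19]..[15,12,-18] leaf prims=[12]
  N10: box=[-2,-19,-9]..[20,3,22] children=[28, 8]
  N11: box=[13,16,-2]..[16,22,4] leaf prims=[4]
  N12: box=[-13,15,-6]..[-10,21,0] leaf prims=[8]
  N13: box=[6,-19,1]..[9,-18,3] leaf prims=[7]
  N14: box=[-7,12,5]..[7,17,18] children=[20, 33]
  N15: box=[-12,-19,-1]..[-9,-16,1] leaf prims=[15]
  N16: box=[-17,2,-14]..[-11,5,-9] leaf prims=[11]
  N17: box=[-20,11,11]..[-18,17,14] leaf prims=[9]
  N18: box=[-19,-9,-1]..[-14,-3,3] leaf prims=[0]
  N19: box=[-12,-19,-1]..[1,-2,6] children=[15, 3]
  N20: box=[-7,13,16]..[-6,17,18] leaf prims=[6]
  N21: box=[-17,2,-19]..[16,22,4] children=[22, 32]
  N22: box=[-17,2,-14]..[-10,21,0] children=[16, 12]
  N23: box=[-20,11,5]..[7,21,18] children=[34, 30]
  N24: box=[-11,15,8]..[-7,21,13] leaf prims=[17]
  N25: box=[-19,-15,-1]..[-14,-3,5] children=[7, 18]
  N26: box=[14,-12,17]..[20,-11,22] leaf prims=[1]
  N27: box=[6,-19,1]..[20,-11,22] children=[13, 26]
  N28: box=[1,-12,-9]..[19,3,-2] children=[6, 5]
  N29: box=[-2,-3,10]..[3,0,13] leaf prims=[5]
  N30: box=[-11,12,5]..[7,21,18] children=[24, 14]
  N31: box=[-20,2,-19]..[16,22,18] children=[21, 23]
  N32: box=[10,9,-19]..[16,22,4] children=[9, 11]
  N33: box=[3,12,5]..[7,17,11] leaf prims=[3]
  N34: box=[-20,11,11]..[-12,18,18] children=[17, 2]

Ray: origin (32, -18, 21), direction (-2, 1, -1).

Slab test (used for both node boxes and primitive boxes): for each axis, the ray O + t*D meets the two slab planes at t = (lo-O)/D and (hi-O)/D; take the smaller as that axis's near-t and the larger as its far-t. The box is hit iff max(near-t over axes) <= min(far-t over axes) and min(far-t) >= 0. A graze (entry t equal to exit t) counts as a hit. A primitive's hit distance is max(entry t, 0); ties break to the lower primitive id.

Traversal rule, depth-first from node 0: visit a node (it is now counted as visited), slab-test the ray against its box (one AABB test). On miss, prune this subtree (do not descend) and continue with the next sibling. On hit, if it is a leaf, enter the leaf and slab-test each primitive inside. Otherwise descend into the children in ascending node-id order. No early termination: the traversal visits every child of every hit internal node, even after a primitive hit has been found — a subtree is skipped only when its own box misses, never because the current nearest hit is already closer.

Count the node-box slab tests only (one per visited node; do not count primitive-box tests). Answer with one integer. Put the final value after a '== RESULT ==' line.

Trace the traversal:
N0 x:[6,26] y:[-1,40] z:[-1,40] -> hit [6,26], descend [4, 31]
  N4 x:[6,51/2] y:[-1,21] z:[-1,30] -> hit [6,21], descend [1, 10]
    N1 x:[31/2,51/2] y:[-1,16] z:[15,22] -> hit [31/2,16], descend [19, 25]
      N19 x:[31/2,22] y:[-1,16] z:[15,22] -> hit [31/2,16], descend [3, 15]
        N3 x:[31/2,16] y:[14,16] z:[15,17] -> hit [31/2,16] leaf, test {P2@t=31/2}
        N15 x:[41/2,22] y:[-1,2] z:[20,22] -> miss, prune
      N25 x:[23,51/2] y:[3,15] z:[16,22] -> miss, prune
    N10 x:[6,17] y:[-1,21] z:[-1,30] -> hit [6,17], descend [8, 28]
      N8 x:[6,17] y:[-1,18] z:[-1,20] -> hit [6,17], descend [27, 29]
        N27 x:[6,13] y:[-1,7] z:[-1,20] -> hit [6,7], descend [13, 26]
          N13 x:[23/2,13] y:[-1,0] z:[18,20] -> miss, prune
          N26 x:[6,9] y:[6,7] z:[-1,4] -> miss, prune
        N29 x:[29/2,17] y:[15,18] z:[8,11] -> miss, prune
      N28 x:[13/2,31/2] y:[6,21] z:[23,30] -> miss, prune
  N31 x:[8,26] y:[20,40] z:[3,40] -> hit [20,26], descend [21, 23]
    N21 x:[8,49/2] y:[20,40] z:[17,40] -> hit [20,49/2], descend [22, 32]
      N22 x:[21,49/2] y:[20,39] z:[21,35] -> hit [21,49/2], descend [12, 16]
        N12 x:[21,45/2] y:[33,39] z:[21,27] -> miss, prune
        N16 x:[43/2,49/2] y:[20,23] z:[30,35] -> miss, prune
      N32 x:[8,11] y:[27,40] z:[17,40] -> miss, prune
    N23 x:[25/2,26] y:[29,39] z:[3,16] -> miss, prune

Visited [0, 4, 1, 19, 3, 15, 25, 10, 8, 27, 13, 26, 29, 28, 31, 21, 22, 12, 16, 32, 23]. Tests: 21 box, 1 leaf. Nearest: P2.

== RESULT ==
21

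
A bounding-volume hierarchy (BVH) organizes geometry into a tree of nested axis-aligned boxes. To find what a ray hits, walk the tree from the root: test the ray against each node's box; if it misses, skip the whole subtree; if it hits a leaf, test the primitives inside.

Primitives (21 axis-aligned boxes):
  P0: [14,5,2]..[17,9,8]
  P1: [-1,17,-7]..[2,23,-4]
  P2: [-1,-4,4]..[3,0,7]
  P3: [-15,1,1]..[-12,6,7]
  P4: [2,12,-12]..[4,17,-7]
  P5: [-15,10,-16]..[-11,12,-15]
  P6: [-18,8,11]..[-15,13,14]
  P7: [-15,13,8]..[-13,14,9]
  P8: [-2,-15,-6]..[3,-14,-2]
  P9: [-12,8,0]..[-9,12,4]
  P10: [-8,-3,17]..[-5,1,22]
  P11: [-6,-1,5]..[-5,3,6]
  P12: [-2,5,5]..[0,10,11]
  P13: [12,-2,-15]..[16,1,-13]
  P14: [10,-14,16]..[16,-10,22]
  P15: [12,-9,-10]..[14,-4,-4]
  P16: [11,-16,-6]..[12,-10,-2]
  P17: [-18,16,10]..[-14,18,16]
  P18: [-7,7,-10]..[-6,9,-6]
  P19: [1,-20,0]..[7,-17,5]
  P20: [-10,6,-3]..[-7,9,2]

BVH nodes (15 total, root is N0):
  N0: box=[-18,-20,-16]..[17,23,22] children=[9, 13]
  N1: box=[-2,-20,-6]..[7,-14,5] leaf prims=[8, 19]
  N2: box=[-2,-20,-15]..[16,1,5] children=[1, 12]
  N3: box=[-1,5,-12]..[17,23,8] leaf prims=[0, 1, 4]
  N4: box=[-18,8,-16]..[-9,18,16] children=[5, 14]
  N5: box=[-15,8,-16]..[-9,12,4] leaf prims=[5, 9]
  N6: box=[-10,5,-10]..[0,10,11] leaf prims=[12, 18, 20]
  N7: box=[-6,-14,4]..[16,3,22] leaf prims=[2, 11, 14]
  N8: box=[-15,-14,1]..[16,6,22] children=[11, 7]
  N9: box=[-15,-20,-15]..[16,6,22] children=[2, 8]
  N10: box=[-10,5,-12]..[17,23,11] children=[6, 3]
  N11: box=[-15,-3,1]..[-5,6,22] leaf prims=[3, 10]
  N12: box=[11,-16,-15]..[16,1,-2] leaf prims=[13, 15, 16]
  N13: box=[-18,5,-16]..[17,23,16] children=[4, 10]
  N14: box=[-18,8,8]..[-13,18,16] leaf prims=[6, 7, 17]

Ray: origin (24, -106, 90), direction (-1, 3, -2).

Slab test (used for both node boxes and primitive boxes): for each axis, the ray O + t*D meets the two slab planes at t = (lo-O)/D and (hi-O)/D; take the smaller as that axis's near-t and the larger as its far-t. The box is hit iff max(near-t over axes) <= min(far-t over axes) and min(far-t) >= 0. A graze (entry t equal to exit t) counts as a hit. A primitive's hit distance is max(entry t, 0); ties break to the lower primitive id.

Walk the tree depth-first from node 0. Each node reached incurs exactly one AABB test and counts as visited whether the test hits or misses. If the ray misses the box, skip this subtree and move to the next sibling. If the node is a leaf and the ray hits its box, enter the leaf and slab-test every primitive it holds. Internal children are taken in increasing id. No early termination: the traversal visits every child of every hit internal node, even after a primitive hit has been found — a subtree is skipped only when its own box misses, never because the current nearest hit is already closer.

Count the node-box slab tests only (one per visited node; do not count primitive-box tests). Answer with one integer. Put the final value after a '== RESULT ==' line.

Traverse from the root:
N0 x:[7,42] y:[86/3,43] z:[34,53] -> hit [34,42], descend [9, 13]
  N9 x:[8,39] y:[86/3,112/3] z:[34,105/2] -> hit [34,112/3], descend [2, 8]
    N2 x:[8,26] y:[86/3,107/3] z:[85/2,105/2] -> miss, prune
    N8 x:[8,39] y:[92/3,112/3] z:[34,89/2] -> hit [34,112/3], descend [7, 11]
      N7 x:[8,30] y:[92/3,109/3] z:[34,43] -> miss, prune
      N11 x:[29,39] y:[103/3,112/3] z:[34,89/2] -> hit [103/3,112/3] leaf, test {P3(miss), P10(miss)}
  N13 x:[7,42] y:[37,43] z:[37,53] -> hit [37,42], descend [4, 10]
    N4 x:[33,42] y:[38,124/3] z:[37,53] -> hit [38,124/3], descend [5, 14]
      N5 x:[33,39] y:[38,118/3] z:[43,53] -> miss, prune
      N14 x:[37,42] y:[38,124/3] z:[37,41] -> hit [38,41] leaf, test {P6@t=39, P7(miss), P17(miss)}
    N10 x:[7,34] y:[37,43] z:[79/2,51] -> miss, prune

Summary -> nodes [0, 9, 2, 8, 7, 11, 13, 4, 5, 14, 10]; box-tests=11; leaf-entries=2; first=P6

== RESULT ==
11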